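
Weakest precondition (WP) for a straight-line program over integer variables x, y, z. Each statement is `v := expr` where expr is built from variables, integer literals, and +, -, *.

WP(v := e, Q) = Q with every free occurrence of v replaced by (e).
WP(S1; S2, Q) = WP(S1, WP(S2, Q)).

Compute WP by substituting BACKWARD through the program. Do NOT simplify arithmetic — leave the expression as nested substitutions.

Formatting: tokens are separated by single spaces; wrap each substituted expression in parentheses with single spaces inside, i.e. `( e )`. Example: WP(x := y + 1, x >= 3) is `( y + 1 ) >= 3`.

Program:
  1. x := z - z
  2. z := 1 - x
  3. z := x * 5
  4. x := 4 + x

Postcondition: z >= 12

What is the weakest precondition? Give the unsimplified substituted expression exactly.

Answer: ( ( z - z ) * 5 ) >= 12

Derivation:
post: z >= 12
stmt 4: x := 4 + x  -- replace 0 occurrence(s) of x with (4 + x)
  => z >= 12
stmt 3: z := x * 5  -- replace 1 occurrence(s) of z with (x * 5)
  => ( x * 5 ) >= 12
stmt 2: z := 1 - x  -- replace 0 occurrence(s) of z with (1 - x)
  => ( x * 5 ) >= 12
stmt 1: x := z - z  -- replace 1 occurrence(s) of x with (z - z)
  => ( ( z - z ) * 5 ) >= 12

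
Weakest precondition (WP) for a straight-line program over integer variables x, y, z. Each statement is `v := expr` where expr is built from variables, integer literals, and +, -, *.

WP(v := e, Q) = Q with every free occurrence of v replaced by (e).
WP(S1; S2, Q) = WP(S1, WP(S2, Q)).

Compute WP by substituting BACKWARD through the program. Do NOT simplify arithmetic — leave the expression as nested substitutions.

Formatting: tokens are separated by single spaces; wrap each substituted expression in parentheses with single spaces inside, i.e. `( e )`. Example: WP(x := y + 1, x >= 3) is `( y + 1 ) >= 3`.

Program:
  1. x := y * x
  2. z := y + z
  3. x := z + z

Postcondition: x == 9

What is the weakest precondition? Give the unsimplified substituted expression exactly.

post: x == 9
stmt 3: x := z + z  -- replace 1 occurrence(s) of x with (z + z)
  => ( z + z ) == 9
stmt 2: z := y + z  -- replace 2 occurrence(s) of z with (y + z)
  => ( ( y + z ) + ( y + z ) ) == 9
stmt 1: x := y * x  -- replace 0 occurrence(s) of x with (y * x)
  => ( ( y + z ) + ( y + z ) ) == 9

Answer: ( ( y + z ) + ( y + z ) ) == 9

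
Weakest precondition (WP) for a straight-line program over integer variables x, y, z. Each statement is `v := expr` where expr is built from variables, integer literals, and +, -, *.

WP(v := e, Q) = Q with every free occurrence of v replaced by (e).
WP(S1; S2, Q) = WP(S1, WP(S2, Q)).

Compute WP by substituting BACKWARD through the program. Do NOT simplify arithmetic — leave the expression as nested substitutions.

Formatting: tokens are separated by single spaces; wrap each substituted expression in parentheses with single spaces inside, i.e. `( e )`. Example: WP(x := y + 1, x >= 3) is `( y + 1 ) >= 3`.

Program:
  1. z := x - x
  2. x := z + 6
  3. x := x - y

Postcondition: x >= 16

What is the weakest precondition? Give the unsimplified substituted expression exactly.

Answer: ( ( ( x - x ) + 6 ) - y ) >= 16

Derivation:
post: x >= 16
stmt 3: x := x - y  -- replace 1 occurrence(s) of x with (x - y)
  => ( x - y ) >= 16
stmt 2: x := z + 6  -- replace 1 occurrence(s) of x with (z + 6)
  => ( ( z + 6 ) - y ) >= 16
stmt 1: z := x - x  -- replace 1 occurrence(s) of z with (x - x)
  => ( ( ( x - x ) + 6 ) - y ) >= 16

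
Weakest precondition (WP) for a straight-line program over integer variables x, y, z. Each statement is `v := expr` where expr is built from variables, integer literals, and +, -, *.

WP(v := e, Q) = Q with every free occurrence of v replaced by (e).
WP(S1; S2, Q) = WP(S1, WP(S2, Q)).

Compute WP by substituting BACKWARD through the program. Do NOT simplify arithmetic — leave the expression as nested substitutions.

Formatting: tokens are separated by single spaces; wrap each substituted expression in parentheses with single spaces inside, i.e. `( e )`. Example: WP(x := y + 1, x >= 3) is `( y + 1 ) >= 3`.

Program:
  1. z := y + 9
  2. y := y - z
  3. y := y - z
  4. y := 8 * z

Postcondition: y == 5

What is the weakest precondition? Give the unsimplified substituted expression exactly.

Answer: ( 8 * ( y + 9 ) ) == 5

Derivation:
post: y == 5
stmt 4: y := 8 * z  -- replace 1 occurrence(s) of y with (8 * z)
  => ( 8 * z ) == 5
stmt 3: y := y - z  -- replace 0 occurrence(s) of y with (y - z)
  => ( 8 * z ) == 5
stmt 2: y := y - z  -- replace 0 occurrence(s) of y with (y - z)
  => ( 8 * z ) == 5
stmt 1: z := y + 9  -- replace 1 occurrence(s) of z with (y + 9)
  => ( 8 * ( y + 9 ) ) == 5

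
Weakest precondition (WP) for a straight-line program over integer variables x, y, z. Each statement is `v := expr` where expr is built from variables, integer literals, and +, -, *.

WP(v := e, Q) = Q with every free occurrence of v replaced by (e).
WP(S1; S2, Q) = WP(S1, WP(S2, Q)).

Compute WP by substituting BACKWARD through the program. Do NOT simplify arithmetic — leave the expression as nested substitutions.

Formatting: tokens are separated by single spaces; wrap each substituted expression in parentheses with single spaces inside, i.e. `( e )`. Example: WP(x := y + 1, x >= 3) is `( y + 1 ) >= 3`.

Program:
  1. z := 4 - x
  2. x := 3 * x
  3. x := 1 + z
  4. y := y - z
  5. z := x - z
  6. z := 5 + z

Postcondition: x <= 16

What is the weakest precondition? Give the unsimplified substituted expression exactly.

post: x <= 16
stmt 6: z := 5 + z  -- replace 0 occurrence(s) of z with (5 + z)
  => x <= 16
stmt 5: z := x - z  -- replace 0 occurrence(s) of z with (x - z)
  => x <= 16
stmt 4: y := y - z  -- replace 0 occurrence(s) of y with (y - z)
  => x <= 16
stmt 3: x := 1 + z  -- replace 1 occurrence(s) of x with (1 + z)
  => ( 1 + z ) <= 16
stmt 2: x := 3 * x  -- replace 0 occurrence(s) of x with (3 * x)
  => ( 1 + z ) <= 16
stmt 1: z := 4 - x  -- replace 1 occurrence(s) of z with (4 - x)
  => ( 1 + ( 4 - x ) ) <= 16

Answer: ( 1 + ( 4 - x ) ) <= 16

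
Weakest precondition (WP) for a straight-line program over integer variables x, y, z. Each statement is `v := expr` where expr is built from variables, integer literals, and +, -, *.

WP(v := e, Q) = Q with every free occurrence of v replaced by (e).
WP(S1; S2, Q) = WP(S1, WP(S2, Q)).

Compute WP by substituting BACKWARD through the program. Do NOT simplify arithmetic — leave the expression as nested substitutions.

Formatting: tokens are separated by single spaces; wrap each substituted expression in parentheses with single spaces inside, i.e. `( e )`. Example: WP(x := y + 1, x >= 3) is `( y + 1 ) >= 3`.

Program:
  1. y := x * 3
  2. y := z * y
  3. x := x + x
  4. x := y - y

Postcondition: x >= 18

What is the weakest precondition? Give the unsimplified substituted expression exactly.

Answer: ( ( z * ( x * 3 ) ) - ( z * ( x * 3 ) ) ) >= 18

Derivation:
post: x >= 18
stmt 4: x := y - y  -- replace 1 occurrence(s) of x with (y - y)
  => ( y - y ) >= 18
stmt 3: x := x + x  -- replace 0 occurrence(s) of x with (x + x)
  => ( y - y ) >= 18
stmt 2: y := z * y  -- replace 2 occurrence(s) of y with (z * y)
  => ( ( z * y ) - ( z * y ) ) >= 18
stmt 1: y := x * 3  -- replace 2 occurrence(s) of y with (x * 3)
  => ( ( z * ( x * 3 ) ) - ( z * ( x * 3 ) ) ) >= 18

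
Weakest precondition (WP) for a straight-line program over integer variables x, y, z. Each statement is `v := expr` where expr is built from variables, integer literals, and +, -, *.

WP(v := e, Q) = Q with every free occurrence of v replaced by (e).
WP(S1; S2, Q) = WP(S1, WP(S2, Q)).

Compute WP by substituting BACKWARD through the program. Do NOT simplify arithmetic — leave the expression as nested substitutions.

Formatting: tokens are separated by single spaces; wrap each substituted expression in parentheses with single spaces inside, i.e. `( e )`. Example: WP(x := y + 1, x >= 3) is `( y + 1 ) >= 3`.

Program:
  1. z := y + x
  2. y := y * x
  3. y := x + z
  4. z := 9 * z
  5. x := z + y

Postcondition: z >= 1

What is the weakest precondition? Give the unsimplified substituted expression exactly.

post: z >= 1
stmt 5: x := z + y  -- replace 0 occurrence(s) of x with (z + y)
  => z >= 1
stmt 4: z := 9 * z  -- replace 1 occurrence(s) of z with (9 * z)
  => ( 9 * z ) >= 1
stmt 3: y := x + z  -- replace 0 occurrence(s) of y with (x + z)
  => ( 9 * z ) >= 1
stmt 2: y := y * x  -- replace 0 occurrence(s) of y with (y * x)
  => ( 9 * z ) >= 1
stmt 1: z := y + x  -- replace 1 occurrence(s) of z with (y + x)
  => ( 9 * ( y + x ) ) >= 1

Answer: ( 9 * ( y + x ) ) >= 1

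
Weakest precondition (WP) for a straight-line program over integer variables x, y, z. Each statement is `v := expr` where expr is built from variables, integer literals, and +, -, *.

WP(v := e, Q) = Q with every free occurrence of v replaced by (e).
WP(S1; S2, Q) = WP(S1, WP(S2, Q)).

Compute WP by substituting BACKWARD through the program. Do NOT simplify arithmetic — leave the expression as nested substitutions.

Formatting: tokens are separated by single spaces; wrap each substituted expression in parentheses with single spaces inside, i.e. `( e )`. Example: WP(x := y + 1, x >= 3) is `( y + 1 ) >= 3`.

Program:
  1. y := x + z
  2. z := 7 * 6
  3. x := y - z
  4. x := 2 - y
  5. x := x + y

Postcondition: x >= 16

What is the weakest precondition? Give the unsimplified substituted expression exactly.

post: x >= 16
stmt 5: x := x + y  -- replace 1 occurrence(s) of x with (x + y)
  => ( x + y ) >= 16
stmt 4: x := 2 - y  -- replace 1 occurrence(s) of x with (2 - y)
  => ( ( 2 - y ) + y ) >= 16
stmt 3: x := y - z  -- replace 0 occurrence(s) of x with (y - z)
  => ( ( 2 - y ) + y ) >= 16
stmt 2: z := 7 * 6  -- replace 0 occurrence(s) of z with (7 * 6)
  => ( ( 2 - y ) + y ) >= 16
stmt 1: y := x + z  -- replace 2 occurrence(s) of y with (x + z)
  => ( ( 2 - ( x + z ) ) + ( x + z ) ) >= 16

Answer: ( ( 2 - ( x + z ) ) + ( x + z ) ) >= 16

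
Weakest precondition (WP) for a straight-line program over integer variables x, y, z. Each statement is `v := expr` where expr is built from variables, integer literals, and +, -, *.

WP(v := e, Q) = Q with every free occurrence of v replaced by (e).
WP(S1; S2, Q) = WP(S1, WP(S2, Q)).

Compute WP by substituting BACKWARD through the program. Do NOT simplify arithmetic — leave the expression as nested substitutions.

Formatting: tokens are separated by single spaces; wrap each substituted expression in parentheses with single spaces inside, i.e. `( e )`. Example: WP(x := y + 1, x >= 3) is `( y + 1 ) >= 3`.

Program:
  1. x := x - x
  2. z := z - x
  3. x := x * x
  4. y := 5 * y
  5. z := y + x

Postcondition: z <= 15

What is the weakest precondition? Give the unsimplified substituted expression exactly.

post: z <= 15
stmt 5: z := y + x  -- replace 1 occurrence(s) of z with (y + x)
  => ( y + x ) <= 15
stmt 4: y := 5 * y  -- replace 1 occurrence(s) of y with (5 * y)
  => ( ( 5 * y ) + x ) <= 15
stmt 3: x := x * x  -- replace 1 occurrence(s) of x with (x * x)
  => ( ( 5 * y ) + ( x * x ) ) <= 15
stmt 2: z := z - x  -- replace 0 occurrence(s) of z with (z - x)
  => ( ( 5 * y ) + ( x * x ) ) <= 15
stmt 1: x := x - x  -- replace 2 occurrence(s) of x with (x - x)
  => ( ( 5 * y ) + ( ( x - x ) * ( x - x ) ) ) <= 15

Answer: ( ( 5 * y ) + ( ( x - x ) * ( x - x ) ) ) <= 15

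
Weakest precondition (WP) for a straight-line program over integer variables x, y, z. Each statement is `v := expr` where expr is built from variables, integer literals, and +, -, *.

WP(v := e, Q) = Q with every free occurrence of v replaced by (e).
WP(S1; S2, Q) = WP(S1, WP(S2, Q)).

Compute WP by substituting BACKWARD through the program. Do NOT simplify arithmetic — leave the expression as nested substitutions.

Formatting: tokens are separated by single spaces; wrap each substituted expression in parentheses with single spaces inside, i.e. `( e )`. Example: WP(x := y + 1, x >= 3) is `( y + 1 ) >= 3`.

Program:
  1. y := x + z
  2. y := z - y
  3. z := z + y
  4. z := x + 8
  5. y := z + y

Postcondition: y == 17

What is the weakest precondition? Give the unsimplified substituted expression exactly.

Answer: ( ( x + 8 ) + ( z - ( x + z ) ) ) == 17

Derivation:
post: y == 17
stmt 5: y := z + y  -- replace 1 occurrence(s) of y with (z + y)
  => ( z + y ) == 17
stmt 4: z := x + 8  -- replace 1 occurrence(s) of z with (x + 8)
  => ( ( x + 8 ) + y ) == 17
stmt 3: z := z + y  -- replace 0 occurrence(s) of z with (z + y)
  => ( ( x + 8 ) + y ) == 17
stmt 2: y := z - y  -- replace 1 occurrence(s) of y with (z - y)
  => ( ( x + 8 ) + ( z - y ) ) == 17
stmt 1: y := x + z  -- replace 1 occurrence(s) of y with (x + z)
  => ( ( x + 8 ) + ( z - ( x + z ) ) ) == 17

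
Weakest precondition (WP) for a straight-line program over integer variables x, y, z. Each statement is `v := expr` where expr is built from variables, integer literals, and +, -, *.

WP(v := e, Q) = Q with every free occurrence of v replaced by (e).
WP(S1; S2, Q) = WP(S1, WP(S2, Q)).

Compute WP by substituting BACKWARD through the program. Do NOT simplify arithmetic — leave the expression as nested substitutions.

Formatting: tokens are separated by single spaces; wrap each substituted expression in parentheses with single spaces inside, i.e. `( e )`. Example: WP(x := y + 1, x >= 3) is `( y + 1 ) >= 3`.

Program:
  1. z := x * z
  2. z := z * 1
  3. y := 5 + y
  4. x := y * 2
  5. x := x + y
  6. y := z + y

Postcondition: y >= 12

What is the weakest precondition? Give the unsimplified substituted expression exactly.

Answer: ( ( ( x * z ) * 1 ) + ( 5 + y ) ) >= 12

Derivation:
post: y >= 12
stmt 6: y := z + y  -- replace 1 occurrence(s) of y with (z + y)
  => ( z + y ) >= 12
stmt 5: x := x + y  -- replace 0 occurrence(s) of x with (x + y)
  => ( z + y ) >= 12
stmt 4: x := y * 2  -- replace 0 occurrence(s) of x with (y * 2)
  => ( z + y ) >= 12
stmt 3: y := 5 + y  -- replace 1 occurrence(s) of y with (5 + y)
  => ( z + ( 5 + y ) ) >= 12
stmt 2: z := z * 1  -- replace 1 occurrence(s) of z with (z * 1)
  => ( ( z * 1 ) + ( 5 + y ) ) >= 12
stmt 1: z := x * z  -- replace 1 occurrence(s) of z with (x * z)
  => ( ( ( x * z ) * 1 ) + ( 5 + y ) ) >= 12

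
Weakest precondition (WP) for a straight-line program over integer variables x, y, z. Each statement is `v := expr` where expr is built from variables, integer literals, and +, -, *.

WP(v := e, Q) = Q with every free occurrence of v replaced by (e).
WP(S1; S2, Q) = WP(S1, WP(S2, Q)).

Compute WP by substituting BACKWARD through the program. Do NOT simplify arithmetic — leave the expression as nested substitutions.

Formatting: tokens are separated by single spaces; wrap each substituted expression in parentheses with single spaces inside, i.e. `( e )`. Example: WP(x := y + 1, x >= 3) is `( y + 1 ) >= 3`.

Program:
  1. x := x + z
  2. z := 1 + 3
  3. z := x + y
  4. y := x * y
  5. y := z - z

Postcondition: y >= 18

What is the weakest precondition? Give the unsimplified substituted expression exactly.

Answer: ( ( ( x + z ) + y ) - ( ( x + z ) + y ) ) >= 18

Derivation:
post: y >= 18
stmt 5: y := z - z  -- replace 1 occurrence(s) of y with (z - z)
  => ( z - z ) >= 18
stmt 4: y := x * y  -- replace 0 occurrence(s) of y with (x * y)
  => ( z - z ) >= 18
stmt 3: z := x + y  -- replace 2 occurrence(s) of z with (x + y)
  => ( ( x + y ) - ( x + y ) ) >= 18
stmt 2: z := 1 + 3  -- replace 0 occurrence(s) of z with (1 + 3)
  => ( ( x + y ) - ( x + y ) ) >= 18
stmt 1: x := x + z  -- replace 2 occurrence(s) of x with (x + z)
  => ( ( ( x + z ) + y ) - ( ( x + z ) + y ) ) >= 18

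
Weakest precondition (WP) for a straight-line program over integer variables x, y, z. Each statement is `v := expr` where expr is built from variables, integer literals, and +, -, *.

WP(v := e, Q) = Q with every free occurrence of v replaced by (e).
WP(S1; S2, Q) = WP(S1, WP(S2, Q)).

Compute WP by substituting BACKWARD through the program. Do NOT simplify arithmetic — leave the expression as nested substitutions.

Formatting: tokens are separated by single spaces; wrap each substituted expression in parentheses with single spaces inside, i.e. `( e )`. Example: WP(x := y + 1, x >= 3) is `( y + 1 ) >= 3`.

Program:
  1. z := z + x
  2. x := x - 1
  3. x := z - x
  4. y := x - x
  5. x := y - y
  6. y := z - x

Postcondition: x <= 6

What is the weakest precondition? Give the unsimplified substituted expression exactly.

Answer: ( ( ( ( z + x ) - ( x - 1 ) ) - ( ( z + x ) - ( x - 1 ) ) ) - ( ( ( z + x ) - ( x - 1 ) ) - ( ( z + x ) - ( x - 1 ) ) ) ) <= 6

Derivation:
post: x <= 6
stmt 6: y := z - x  -- replace 0 occurrence(s) of y with (z - x)
  => x <= 6
stmt 5: x := y - y  -- replace 1 occurrence(s) of x with (y - y)
  => ( y - y ) <= 6
stmt 4: y := x - x  -- replace 2 occurrence(s) of y with (x - x)
  => ( ( x - x ) - ( x - x ) ) <= 6
stmt 3: x := z - x  -- replace 4 occurrence(s) of x with (z - x)
  => ( ( ( z - x ) - ( z - x ) ) - ( ( z - x ) - ( z - x ) ) ) <= 6
stmt 2: x := x - 1  -- replace 4 occurrence(s) of x with (x - 1)
  => ( ( ( z - ( x - 1 ) ) - ( z - ( x - 1 ) ) ) - ( ( z - ( x - 1 ) ) - ( z - ( x - 1 ) ) ) ) <= 6
stmt 1: z := z + x  -- replace 4 occurrence(s) of z with (z + x)
  => ( ( ( ( z + x ) - ( x - 1 ) ) - ( ( z + x ) - ( x - 1 ) ) ) - ( ( ( z + x ) - ( x - 1 ) ) - ( ( z + x ) - ( x - 1 ) ) ) ) <= 6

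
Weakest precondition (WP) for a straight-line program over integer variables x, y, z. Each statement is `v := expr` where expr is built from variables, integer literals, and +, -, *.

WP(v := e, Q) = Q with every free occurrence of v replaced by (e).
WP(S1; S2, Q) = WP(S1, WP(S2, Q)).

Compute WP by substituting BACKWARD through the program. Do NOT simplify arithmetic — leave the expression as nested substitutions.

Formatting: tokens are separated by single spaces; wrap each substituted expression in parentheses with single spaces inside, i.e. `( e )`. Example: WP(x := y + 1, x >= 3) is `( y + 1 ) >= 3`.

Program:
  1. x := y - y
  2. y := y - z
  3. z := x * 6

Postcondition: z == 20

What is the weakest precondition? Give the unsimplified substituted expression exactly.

post: z == 20
stmt 3: z := x * 6  -- replace 1 occurrence(s) of z with (x * 6)
  => ( x * 6 ) == 20
stmt 2: y := y - z  -- replace 0 occurrence(s) of y with (y - z)
  => ( x * 6 ) == 20
stmt 1: x := y - y  -- replace 1 occurrence(s) of x with (y - y)
  => ( ( y - y ) * 6 ) == 20

Answer: ( ( y - y ) * 6 ) == 20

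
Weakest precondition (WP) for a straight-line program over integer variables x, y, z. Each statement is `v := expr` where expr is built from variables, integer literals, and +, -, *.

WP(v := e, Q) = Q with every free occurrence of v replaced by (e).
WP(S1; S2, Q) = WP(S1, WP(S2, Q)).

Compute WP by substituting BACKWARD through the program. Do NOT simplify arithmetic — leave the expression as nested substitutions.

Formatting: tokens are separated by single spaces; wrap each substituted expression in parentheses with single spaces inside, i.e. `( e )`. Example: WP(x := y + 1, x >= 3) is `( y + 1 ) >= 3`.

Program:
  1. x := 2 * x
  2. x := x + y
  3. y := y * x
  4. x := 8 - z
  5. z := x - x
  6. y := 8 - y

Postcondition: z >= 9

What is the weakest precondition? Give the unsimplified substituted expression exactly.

Answer: ( ( 8 - z ) - ( 8 - z ) ) >= 9

Derivation:
post: z >= 9
stmt 6: y := 8 - y  -- replace 0 occurrence(s) of y with (8 - y)
  => z >= 9
stmt 5: z := x - x  -- replace 1 occurrence(s) of z with (x - x)
  => ( x - x ) >= 9
stmt 4: x := 8 - z  -- replace 2 occurrence(s) of x with (8 - z)
  => ( ( 8 - z ) - ( 8 - z ) ) >= 9
stmt 3: y := y * x  -- replace 0 occurrence(s) of y with (y * x)
  => ( ( 8 - z ) - ( 8 - z ) ) >= 9
stmt 2: x := x + y  -- replace 0 occurrence(s) of x with (x + y)
  => ( ( 8 - z ) - ( 8 - z ) ) >= 9
stmt 1: x := 2 * x  -- replace 0 occurrence(s) of x with (2 * x)
  => ( ( 8 - z ) - ( 8 - z ) ) >= 9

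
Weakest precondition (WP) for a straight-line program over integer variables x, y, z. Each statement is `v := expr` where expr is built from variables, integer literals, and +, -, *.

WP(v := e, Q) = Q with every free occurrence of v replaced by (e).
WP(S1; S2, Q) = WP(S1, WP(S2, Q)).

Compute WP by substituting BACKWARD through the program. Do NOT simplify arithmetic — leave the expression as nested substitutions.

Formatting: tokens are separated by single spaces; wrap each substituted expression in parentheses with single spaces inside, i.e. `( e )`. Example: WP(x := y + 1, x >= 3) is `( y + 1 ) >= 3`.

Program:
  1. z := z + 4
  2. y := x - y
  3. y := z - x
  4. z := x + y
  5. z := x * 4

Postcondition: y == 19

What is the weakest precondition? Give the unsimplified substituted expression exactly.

Answer: ( ( z + 4 ) - x ) == 19

Derivation:
post: y == 19
stmt 5: z := x * 4  -- replace 0 occurrence(s) of z with (x * 4)
  => y == 19
stmt 4: z := x + y  -- replace 0 occurrence(s) of z with (x + y)
  => y == 19
stmt 3: y := z - x  -- replace 1 occurrence(s) of y with (z - x)
  => ( z - x ) == 19
stmt 2: y := x - y  -- replace 0 occurrence(s) of y with (x - y)
  => ( z - x ) == 19
stmt 1: z := z + 4  -- replace 1 occurrence(s) of z with (z + 4)
  => ( ( z + 4 ) - x ) == 19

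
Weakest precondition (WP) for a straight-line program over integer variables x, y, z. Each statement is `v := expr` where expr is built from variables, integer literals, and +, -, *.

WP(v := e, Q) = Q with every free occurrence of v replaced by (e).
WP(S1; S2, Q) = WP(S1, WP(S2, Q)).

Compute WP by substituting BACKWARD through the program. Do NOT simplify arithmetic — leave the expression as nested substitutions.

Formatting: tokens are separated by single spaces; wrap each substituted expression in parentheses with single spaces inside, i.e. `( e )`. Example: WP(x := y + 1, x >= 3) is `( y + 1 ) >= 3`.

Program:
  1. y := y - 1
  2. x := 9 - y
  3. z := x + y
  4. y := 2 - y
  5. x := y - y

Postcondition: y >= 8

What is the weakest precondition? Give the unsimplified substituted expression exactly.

Answer: ( 2 - ( y - 1 ) ) >= 8

Derivation:
post: y >= 8
stmt 5: x := y - y  -- replace 0 occurrence(s) of x with (y - y)
  => y >= 8
stmt 4: y := 2 - y  -- replace 1 occurrence(s) of y with (2 - y)
  => ( 2 - y ) >= 8
stmt 3: z := x + y  -- replace 0 occurrence(s) of z with (x + y)
  => ( 2 - y ) >= 8
stmt 2: x := 9 - y  -- replace 0 occurrence(s) of x with (9 - y)
  => ( 2 - y ) >= 8
stmt 1: y := y - 1  -- replace 1 occurrence(s) of y with (y - 1)
  => ( 2 - ( y - 1 ) ) >= 8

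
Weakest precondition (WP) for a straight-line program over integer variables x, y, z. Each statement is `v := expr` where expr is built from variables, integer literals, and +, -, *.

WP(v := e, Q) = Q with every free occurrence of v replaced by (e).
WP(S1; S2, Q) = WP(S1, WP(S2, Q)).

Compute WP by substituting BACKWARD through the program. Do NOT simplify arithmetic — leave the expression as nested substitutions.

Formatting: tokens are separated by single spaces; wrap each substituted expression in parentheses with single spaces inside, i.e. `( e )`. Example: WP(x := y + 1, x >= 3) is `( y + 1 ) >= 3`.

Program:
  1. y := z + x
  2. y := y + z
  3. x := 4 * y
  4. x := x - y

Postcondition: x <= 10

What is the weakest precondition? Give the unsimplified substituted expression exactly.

Answer: ( ( 4 * ( ( z + x ) + z ) ) - ( ( z + x ) + z ) ) <= 10

Derivation:
post: x <= 10
stmt 4: x := x - y  -- replace 1 occurrence(s) of x with (x - y)
  => ( x - y ) <= 10
stmt 3: x := 4 * y  -- replace 1 occurrence(s) of x with (4 * y)
  => ( ( 4 * y ) - y ) <= 10
stmt 2: y := y + z  -- replace 2 occurrence(s) of y with (y + z)
  => ( ( 4 * ( y + z ) ) - ( y + z ) ) <= 10
stmt 1: y := z + x  -- replace 2 occurrence(s) of y with (z + x)
  => ( ( 4 * ( ( z + x ) + z ) ) - ( ( z + x ) + z ) ) <= 10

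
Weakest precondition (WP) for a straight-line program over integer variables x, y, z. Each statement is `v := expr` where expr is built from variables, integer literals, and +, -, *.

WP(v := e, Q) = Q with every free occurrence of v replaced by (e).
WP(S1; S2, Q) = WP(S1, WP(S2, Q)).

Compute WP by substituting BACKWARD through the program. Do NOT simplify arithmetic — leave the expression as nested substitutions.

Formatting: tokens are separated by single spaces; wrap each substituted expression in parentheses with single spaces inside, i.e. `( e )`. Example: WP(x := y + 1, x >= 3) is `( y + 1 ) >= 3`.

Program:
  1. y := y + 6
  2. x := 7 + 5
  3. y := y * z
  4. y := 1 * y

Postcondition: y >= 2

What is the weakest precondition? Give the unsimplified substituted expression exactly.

Answer: ( 1 * ( ( y + 6 ) * z ) ) >= 2

Derivation:
post: y >= 2
stmt 4: y := 1 * y  -- replace 1 occurrence(s) of y with (1 * y)
  => ( 1 * y ) >= 2
stmt 3: y := y * z  -- replace 1 occurrence(s) of y with (y * z)
  => ( 1 * ( y * z ) ) >= 2
stmt 2: x := 7 + 5  -- replace 0 occurrence(s) of x with (7 + 5)
  => ( 1 * ( y * z ) ) >= 2
stmt 1: y := y + 6  -- replace 1 occurrence(s) of y with (y + 6)
  => ( 1 * ( ( y + 6 ) * z ) ) >= 2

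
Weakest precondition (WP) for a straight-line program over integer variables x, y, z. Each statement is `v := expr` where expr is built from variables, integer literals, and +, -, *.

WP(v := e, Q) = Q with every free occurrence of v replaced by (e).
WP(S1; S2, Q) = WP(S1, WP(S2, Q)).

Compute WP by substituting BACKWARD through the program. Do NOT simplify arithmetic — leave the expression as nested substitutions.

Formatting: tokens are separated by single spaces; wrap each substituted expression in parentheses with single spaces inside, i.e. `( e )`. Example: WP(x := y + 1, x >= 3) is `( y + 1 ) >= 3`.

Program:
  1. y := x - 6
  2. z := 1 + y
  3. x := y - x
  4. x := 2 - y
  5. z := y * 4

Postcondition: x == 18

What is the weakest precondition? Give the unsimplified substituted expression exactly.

Answer: ( 2 - ( x - 6 ) ) == 18

Derivation:
post: x == 18
stmt 5: z := y * 4  -- replace 0 occurrence(s) of z with (y * 4)
  => x == 18
stmt 4: x := 2 - y  -- replace 1 occurrence(s) of x with (2 - y)
  => ( 2 - y ) == 18
stmt 3: x := y - x  -- replace 0 occurrence(s) of x with (y - x)
  => ( 2 - y ) == 18
stmt 2: z := 1 + y  -- replace 0 occurrence(s) of z with (1 + y)
  => ( 2 - y ) == 18
stmt 1: y := x - 6  -- replace 1 occurrence(s) of y with (x - 6)
  => ( 2 - ( x - 6 ) ) == 18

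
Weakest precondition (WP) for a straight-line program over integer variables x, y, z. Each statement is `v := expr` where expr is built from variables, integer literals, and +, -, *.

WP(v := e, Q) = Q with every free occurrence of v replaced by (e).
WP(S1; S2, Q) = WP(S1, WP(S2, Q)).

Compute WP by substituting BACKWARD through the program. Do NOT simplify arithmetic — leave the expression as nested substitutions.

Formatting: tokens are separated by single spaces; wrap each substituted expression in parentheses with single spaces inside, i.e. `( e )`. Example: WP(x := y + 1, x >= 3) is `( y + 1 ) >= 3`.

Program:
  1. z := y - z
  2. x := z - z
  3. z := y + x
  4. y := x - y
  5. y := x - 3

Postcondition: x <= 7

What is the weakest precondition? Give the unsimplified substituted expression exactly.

Answer: ( ( y - z ) - ( y - z ) ) <= 7

Derivation:
post: x <= 7
stmt 5: y := x - 3  -- replace 0 occurrence(s) of y with (x - 3)
  => x <= 7
stmt 4: y := x - y  -- replace 0 occurrence(s) of y with (x - y)
  => x <= 7
stmt 3: z := y + x  -- replace 0 occurrence(s) of z with (y + x)
  => x <= 7
stmt 2: x := z - z  -- replace 1 occurrence(s) of x with (z - z)
  => ( z - z ) <= 7
stmt 1: z := y - z  -- replace 2 occurrence(s) of z with (y - z)
  => ( ( y - z ) - ( y - z ) ) <= 7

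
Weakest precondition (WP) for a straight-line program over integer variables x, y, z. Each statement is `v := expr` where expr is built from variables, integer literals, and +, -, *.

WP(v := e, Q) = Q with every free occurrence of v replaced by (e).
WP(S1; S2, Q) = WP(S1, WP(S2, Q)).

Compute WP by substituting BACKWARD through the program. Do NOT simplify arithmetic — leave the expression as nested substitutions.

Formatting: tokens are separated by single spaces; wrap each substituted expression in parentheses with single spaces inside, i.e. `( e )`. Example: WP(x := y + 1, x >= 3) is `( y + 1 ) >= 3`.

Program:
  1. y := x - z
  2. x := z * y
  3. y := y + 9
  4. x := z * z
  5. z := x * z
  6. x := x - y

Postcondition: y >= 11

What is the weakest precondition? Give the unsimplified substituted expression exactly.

post: y >= 11
stmt 6: x := x - y  -- replace 0 occurrence(s) of x with (x - y)
  => y >= 11
stmt 5: z := x * z  -- replace 0 occurrence(s) of z with (x * z)
  => y >= 11
stmt 4: x := z * z  -- replace 0 occurrence(s) of x with (z * z)
  => y >= 11
stmt 3: y := y + 9  -- replace 1 occurrence(s) of y with (y + 9)
  => ( y + 9 ) >= 11
stmt 2: x := z * y  -- replace 0 occurrence(s) of x with (z * y)
  => ( y + 9 ) >= 11
stmt 1: y := x - z  -- replace 1 occurrence(s) of y with (x - z)
  => ( ( x - z ) + 9 ) >= 11

Answer: ( ( x - z ) + 9 ) >= 11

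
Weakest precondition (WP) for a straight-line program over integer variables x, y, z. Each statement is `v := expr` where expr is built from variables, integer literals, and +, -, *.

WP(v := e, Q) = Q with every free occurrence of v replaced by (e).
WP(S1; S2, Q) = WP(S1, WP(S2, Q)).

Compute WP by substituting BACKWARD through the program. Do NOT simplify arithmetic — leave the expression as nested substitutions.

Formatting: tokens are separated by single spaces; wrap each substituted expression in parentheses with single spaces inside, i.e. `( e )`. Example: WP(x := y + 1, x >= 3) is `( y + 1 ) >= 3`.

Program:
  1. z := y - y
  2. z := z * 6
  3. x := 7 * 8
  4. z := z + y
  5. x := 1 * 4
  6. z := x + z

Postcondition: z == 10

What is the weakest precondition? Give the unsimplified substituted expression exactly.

post: z == 10
stmt 6: z := x + z  -- replace 1 occurrence(s) of z with (x + z)
  => ( x + z ) == 10
stmt 5: x := 1 * 4  -- replace 1 occurrence(s) of x with (1 * 4)
  => ( ( 1 * 4 ) + z ) == 10
stmt 4: z := z + y  -- replace 1 occurrence(s) of z with (z + y)
  => ( ( 1 * 4 ) + ( z + y ) ) == 10
stmt 3: x := 7 * 8  -- replace 0 occurrence(s) of x with (7 * 8)
  => ( ( 1 * 4 ) + ( z + y ) ) == 10
stmt 2: z := z * 6  -- replace 1 occurrence(s) of z with (z * 6)
  => ( ( 1 * 4 ) + ( ( z * 6 ) + y ) ) == 10
stmt 1: z := y - y  -- replace 1 occurrence(s) of z with (y - y)
  => ( ( 1 * 4 ) + ( ( ( y - y ) * 6 ) + y ) ) == 10

Answer: ( ( 1 * 4 ) + ( ( ( y - y ) * 6 ) + y ) ) == 10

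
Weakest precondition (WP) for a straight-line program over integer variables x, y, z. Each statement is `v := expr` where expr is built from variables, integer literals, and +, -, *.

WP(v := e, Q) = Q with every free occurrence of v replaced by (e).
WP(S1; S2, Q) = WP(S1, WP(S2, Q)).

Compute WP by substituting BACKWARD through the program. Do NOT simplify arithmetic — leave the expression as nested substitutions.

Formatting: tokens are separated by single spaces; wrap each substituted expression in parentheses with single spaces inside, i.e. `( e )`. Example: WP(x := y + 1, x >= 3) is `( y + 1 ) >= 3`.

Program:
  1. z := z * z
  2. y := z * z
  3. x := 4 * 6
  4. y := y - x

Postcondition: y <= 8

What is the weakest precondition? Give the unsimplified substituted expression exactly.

Answer: ( ( ( z * z ) * ( z * z ) ) - ( 4 * 6 ) ) <= 8

Derivation:
post: y <= 8
stmt 4: y := y - x  -- replace 1 occurrence(s) of y with (y - x)
  => ( y - x ) <= 8
stmt 3: x := 4 * 6  -- replace 1 occurrence(s) of x with (4 * 6)
  => ( y - ( 4 * 6 ) ) <= 8
stmt 2: y := z * z  -- replace 1 occurrence(s) of y with (z * z)
  => ( ( z * z ) - ( 4 * 6 ) ) <= 8
stmt 1: z := z * z  -- replace 2 occurrence(s) of z with (z * z)
  => ( ( ( z * z ) * ( z * z ) ) - ( 4 * 6 ) ) <= 8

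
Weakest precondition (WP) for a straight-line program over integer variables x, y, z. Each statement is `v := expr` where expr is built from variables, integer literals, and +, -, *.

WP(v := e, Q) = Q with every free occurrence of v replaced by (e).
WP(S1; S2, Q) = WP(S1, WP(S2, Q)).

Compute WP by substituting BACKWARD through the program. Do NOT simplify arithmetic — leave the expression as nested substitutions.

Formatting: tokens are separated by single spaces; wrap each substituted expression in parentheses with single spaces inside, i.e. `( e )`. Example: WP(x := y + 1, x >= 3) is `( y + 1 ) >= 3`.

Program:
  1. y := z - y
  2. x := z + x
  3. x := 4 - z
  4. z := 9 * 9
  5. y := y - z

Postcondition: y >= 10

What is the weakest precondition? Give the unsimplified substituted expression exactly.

Answer: ( ( z - y ) - ( 9 * 9 ) ) >= 10

Derivation:
post: y >= 10
stmt 5: y := y - z  -- replace 1 occurrence(s) of y with (y - z)
  => ( y - z ) >= 10
stmt 4: z := 9 * 9  -- replace 1 occurrence(s) of z with (9 * 9)
  => ( y - ( 9 * 9 ) ) >= 10
stmt 3: x := 4 - z  -- replace 0 occurrence(s) of x with (4 - z)
  => ( y - ( 9 * 9 ) ) >= 10
stmt 2: x := z + x  -- replace 0 occurrence(s) of x with (z + x)
  => ( y - ( 9 * 9 ) ) >= 10
stmt 1: y := z - y  -- replace 1 occurrence(s) of y with (z - y)
  => ( ( z - y ) - ( 9 * 9 ) ) >= 10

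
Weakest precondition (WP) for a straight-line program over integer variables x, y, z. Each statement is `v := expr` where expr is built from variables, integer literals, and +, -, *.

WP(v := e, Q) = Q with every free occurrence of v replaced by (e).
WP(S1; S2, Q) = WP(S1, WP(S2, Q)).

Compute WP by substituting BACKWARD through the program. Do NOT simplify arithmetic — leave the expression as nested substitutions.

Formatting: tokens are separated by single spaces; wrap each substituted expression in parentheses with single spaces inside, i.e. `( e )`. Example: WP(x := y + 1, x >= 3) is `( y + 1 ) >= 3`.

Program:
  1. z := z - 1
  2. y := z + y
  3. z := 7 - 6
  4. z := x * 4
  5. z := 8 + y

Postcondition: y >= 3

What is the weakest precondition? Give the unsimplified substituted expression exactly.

post: y >= 3
stmt 5: z := 8 + y  -- replace 0 occurrence(s) of z with (8 + y)
  => y >= 3
stmt 4: z := x * 4  -- replace 0 occurrence(s) of z with (x * 4)
  => y >= 3
stmt 3: z := 7 - 6  -- replace 0 occurrence(s) of z with (7 - 6)
  => y >= 3
stmt 2: y := z + y  -- replace 1 occurrence(s) of y with (z + y)
  => ( z + y ) >= 3
stmt 1: z := z - 1  -- replace 1 occurrence(s) of z with (z - 1)
  => ( ( z - 1 ) + y ) >= 3

Answer: ( ( z - 1 ) + y ) >= 3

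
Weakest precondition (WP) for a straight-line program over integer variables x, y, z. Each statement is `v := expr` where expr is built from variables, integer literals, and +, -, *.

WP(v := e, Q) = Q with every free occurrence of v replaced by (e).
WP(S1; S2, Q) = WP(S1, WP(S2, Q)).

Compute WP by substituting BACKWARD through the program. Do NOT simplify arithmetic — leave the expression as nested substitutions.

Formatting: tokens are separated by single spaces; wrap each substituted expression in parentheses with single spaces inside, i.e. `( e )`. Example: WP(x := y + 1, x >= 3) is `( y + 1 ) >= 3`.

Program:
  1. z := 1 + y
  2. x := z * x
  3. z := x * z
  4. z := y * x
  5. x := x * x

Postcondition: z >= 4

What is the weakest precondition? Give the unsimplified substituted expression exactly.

Answer: ( y * ( ( 1 + y ) * x ) ) >= 4

Derivation:
post: z >= 4
stmt 5: x := x * x  -- replace 0 occurrence(s) of x with (x * x)
  => z >= 4
stmt 4: z := y * x  -- replace 1 occurrence(s) of z with (y * x)
  => ( y * x ) >= 4
stmt 3: z := x * z  -- replace 0 occurrence(s) of z with (x * z)
  => ( y * x ) >= 4
stmt 2: x := z * x  -- replace 1 occurrence(s) of x with (z * x)
  => ( y * ( z * x ) ) >= 4
stmt 1: z := 1 + y  -- replace 1 occurrence(s) of z with (1 + y)
  => ( y * ( ( 1 + y ) * x ) ) >= 4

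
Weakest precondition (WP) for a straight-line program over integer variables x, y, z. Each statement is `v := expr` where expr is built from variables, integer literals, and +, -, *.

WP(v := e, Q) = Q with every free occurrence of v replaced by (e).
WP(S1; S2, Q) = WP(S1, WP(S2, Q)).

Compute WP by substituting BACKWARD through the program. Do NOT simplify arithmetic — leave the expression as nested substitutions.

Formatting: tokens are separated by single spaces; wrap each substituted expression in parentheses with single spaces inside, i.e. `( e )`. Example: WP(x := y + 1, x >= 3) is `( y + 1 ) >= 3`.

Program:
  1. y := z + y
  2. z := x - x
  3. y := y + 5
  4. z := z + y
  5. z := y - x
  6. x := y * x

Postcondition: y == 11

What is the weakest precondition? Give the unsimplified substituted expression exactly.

post: y == 11
stmt 6: x := y * x  -- replace 0 occurrence(s) of x with (y * x)
  => y == 11
stmt 5: z := y - x  -- replace 0 occurrence(s) of z with (y - x)
  => y == 11
stmt 4: z := z + y  -- replace 0 occurrence(s) of z with (z + y)
  => y == 11
stmt 3: y := y + 5  -- replace 1 occurrence(s) of y with (y + 5)
  => ( y + 5 ) == 11
stmt 2: z := x - x  -- replace 0 occurrence(s) of z with (x - x)
  => ( y + 5 ) == 11
stmt 1: y := z + y  -- replace 1 occurrence(s) of y with (z + y)
  => ( ( z + y ) + 5 ) == 11

Answer: ( ( z + y ) + 5 ) == 11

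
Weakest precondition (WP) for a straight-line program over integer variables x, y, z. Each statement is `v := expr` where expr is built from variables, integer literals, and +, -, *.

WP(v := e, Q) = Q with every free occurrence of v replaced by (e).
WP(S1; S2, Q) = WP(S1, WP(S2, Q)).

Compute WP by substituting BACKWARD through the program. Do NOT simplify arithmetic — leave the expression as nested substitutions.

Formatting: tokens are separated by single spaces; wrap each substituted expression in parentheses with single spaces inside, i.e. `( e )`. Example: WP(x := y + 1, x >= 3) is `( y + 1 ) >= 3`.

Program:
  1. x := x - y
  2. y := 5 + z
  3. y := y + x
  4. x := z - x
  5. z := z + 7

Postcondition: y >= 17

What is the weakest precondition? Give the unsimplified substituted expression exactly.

post: y >= 17
stmt 5: z := z + 7  -- replace 0 occurrence(s) of z with (z + 7)
  => y >= 17
stmt 4: x := z - x  -- replace 0 occurrence(s) of x with (z - x)
  => y >= 17
stmt 3: y := y + x  -- replace 1 occurrence(s) of y with (y + x)
  => ( y + x ) >= 17
stmt 2: y := 5 + z  -- replace 1 occurrence(s) of y with (5 + z)
  => ( ( 5 + z ) + x ) >= 17
stmt 1: x := x - y  -- replace 1 occurrence(s) of x with (x - y)
  => ( ( 5 + z ) + ( x - y ) ) >= 17

Answer: ( ( 5 + z ) + ( x - y ) ) >= 17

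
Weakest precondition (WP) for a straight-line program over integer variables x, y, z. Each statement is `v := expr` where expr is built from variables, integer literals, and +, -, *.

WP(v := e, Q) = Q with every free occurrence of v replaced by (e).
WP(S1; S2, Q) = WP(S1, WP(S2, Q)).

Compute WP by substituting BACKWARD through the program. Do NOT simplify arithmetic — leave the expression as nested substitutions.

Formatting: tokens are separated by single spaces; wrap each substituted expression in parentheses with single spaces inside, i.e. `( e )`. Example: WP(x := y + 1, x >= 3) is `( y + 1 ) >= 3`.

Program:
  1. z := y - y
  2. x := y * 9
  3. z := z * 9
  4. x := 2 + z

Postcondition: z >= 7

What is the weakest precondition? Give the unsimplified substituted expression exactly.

post: z >= 7
stmt 4: x := 2 + z  -- replace 0 occurrence(s) of x with (2 + z)
  => z >= 7
stmt 3: z := z * 9  -- replace 1 occurrence(s) of z with (z * 9)
  => ( z * 9 ) >= 7
stmt 2: x := y * 9  -- replace 0 occurrence(s) of x with (y * 9)
  => ( z * 9 ) >= 7
stmt 1: z := y - y  -- replace 1 occurrence(s) of z with (y - y)
  => ( ( y - y ) * 9 ) >= 7

Answer: ( ( y - y ) * 9 ) >= 7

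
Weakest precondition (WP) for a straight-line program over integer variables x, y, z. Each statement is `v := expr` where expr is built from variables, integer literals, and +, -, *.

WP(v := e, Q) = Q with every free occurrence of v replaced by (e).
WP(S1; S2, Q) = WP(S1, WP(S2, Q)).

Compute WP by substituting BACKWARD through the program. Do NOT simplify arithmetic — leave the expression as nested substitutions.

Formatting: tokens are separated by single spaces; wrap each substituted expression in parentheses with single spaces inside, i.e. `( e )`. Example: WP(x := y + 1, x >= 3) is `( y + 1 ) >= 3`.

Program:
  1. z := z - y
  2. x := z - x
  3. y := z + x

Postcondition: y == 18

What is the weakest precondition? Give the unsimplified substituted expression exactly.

post: y == 18
stmt 3: y := z + x  -- replace 1 occurrence(s) of y with (z + x)
  => ( z + x ) == 18
stmt 2: x := z - x  -- replace 1 occurrence(s) of x with (z - x)
  => ( z + ( z - x ) ) == 18
stmt 1: z := z - y  -- replace 2 occurrence(s) of z with (z - y)
  => ( ( z - y ) + ( ( z - y ) - x ) ) == 18

Answer: ( ( z - y ) + ( ( z - y ) - x ) ) == 18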